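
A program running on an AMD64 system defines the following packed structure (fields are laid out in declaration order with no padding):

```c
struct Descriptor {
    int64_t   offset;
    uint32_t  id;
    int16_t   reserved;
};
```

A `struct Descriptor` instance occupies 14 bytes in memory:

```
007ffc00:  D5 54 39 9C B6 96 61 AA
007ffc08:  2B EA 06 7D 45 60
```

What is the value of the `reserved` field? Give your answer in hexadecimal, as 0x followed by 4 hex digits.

0x6045

`reserved` follows `offset` (8 B), `id` (4 B), so it starts at offset 8 + 4 = 12 and occupies 2 bytes.
Bytes at offsets 12..13: 45 60.
Little-endian: lowest address holds the least-significant byte.
Reassemble most-significant byte first: 60 45 → 0x6045.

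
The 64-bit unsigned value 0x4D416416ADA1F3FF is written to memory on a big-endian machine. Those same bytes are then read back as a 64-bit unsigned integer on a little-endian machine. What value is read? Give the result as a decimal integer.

Stored big-endian, the bytes at ascending addresses are 4D 41 64 16 AD A1 F3 FF.
Read back as little-endian, the first byte is least significant, giving 0xFFF3A1AD1664414D.
0xFFF3A1AD1664414D = 18443262663789396301.

18443262663789396301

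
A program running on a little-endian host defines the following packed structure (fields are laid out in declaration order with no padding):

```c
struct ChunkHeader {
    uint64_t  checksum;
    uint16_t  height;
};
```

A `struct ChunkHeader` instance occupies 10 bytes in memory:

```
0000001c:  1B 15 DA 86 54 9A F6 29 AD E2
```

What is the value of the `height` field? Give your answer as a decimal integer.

`height` follows `checksum` (8 bytes), so it starts at byte offset 8 and occupies 2 bytes.
Bytes at offsets 8..9: AD E2.
In little-endian order the low byte comes first in memory.
Reassemble most-significant byte first: E2 AD → 0xE2AD.
0xE2AD = 58029.

58029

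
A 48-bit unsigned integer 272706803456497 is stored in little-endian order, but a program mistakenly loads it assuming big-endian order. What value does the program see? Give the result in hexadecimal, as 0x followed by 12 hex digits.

272706803456497 in 48-bit hexadecimal is 0xF8068025D9F1.
Stored little-endian, the bytes at ascending addresses are F1 D9 25 80 06 F8.
Read back as big-endian, the last byte is least significant, giving 0xF1D9258006F8.

0xF1D9258006F8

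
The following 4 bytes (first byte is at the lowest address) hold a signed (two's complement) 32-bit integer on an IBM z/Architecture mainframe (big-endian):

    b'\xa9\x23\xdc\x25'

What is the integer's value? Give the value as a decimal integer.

-1457267675

Big-endian: lowest address holds the most-significant byte.
The bytes are already most-significant first: 0xA923DC25.
Top bit is set, so as a signed 32-bit value this is 0xA923DC25 − 2^32 = -1457267675.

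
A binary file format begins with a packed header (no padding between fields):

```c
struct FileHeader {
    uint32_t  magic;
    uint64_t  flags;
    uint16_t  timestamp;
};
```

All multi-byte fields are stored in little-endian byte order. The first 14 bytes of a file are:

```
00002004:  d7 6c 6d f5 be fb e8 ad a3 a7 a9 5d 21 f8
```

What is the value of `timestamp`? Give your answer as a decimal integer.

`timestamp` follows `magic` (4 B), `flags` (8 B), so it starts at offset 4 + 8 = 12 and occupies 2 bytes.
Bytes at offsets 12..13: 21 F8.
In little-endian order the low byte comes first in memory.
Reassemble most-significant byte first: F8 21 → 0xF821.
0xF821 = 63521.

63521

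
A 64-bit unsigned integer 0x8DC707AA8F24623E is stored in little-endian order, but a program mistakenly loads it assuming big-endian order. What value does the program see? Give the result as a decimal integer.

4495195577520736141

Stored little-endian, the bytes at ascending addresses are 3E 62 24 8F AA 07 C7 8D.
Read back as big-endian, the last byte is least significant, giving 0x3E62248FAA07C78D.
0x3E62248FAA07C78D = 4495195577520736141.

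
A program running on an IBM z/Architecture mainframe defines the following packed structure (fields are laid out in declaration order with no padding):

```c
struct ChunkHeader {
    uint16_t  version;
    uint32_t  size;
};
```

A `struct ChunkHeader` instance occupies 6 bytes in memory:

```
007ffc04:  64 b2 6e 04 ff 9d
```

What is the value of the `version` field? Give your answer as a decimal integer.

25778

`version` is the first field, at byte offset 0, occupying 2 bytes.
Bytes at offsets 0..1: 64 B2.
In big-endian order the high byte comes first in memory.
The bytes are already most-significant first: 0x64B2.
0x64B2 = 25778.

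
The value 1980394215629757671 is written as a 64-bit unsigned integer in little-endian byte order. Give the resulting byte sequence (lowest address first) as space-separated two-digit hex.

1980394215629757671 in hexadecimal, padded to 64 bits, is 0x1B7BC60BE9D99CE7.
Split into bytes (most-significant first): 1B 7B C6 0B E9 D9 9C E7.
Little-endian: lowest address holds the least-significant byte.
So at ascending addresses the bytes are E7 9C D9 E9 0B C6 7B 1B.

E7 9C D9 E9 0B C6 7B 1B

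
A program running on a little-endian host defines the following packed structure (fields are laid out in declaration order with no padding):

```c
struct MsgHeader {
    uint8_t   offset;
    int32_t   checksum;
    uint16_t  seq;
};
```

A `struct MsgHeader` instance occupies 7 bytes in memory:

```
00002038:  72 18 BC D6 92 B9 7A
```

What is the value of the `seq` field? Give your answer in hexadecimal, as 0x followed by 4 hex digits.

0x7AB9

`seq` follows `offset` (1 B), `checksum` (4 B), so it starts at offset 1 + 4 = 5 and occupies 2 bytes.
Bytes at offsets 5..6: B9 7A.
Little-endian: lowest address holds the least-significant byte.
Reassemble most-significant byte first: 7A B9 → 0x7AB9.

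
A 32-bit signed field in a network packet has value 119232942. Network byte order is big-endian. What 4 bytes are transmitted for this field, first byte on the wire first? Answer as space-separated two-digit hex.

119232942 in hexadecimal, padded to 32 bits, is 0x071B59AE.
Split into bytes (most-significant first): 07 1B 59 AE.
In big-endian order the high byte comes first in memory.
So the memory order matches the most-significant-first order: 07 1B 59 AE.

07 1B 59 AE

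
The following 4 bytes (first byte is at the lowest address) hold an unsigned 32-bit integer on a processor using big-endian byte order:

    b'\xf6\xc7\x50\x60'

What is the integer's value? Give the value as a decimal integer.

Big-endian stores the most-significant byte at the lowest address.
The bytes are already most-significant first: 0xF6C75060.
0xF6C75060 = 4140257376.

4140257376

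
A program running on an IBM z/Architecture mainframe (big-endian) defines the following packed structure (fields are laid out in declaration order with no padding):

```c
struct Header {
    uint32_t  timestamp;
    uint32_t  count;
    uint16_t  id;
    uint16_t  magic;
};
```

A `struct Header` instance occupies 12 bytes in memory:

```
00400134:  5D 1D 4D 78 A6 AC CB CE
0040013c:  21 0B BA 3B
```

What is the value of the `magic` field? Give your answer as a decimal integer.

`magic` follows `timestamp` (4 B), `count` (4 B), `id` (2 B), so it starts at offset 4 + 4 + 2 = 10 and occupies 2 bytes.
Bytes at offsets 10..11: BA 3B.
Big-endian stores the most-significant byte at the lowest address.
The bytes are already most-significant first: 0xBA3B.
0xBA3B = 47675.

47675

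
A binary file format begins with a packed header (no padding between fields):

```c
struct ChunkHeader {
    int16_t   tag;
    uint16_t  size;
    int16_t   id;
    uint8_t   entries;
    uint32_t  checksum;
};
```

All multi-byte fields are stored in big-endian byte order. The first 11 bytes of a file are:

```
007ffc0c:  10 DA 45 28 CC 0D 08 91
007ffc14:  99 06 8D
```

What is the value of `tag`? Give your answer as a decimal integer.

4314

`tag` is the first field, at byte offset 0, occupying 2 bytes.
Bytes at offsets 0..1: 10 DA.
In big-endian order the high byte comes first in memory.
The bytes are already most-significant first: 0x10DA.
0x10DA = 4314.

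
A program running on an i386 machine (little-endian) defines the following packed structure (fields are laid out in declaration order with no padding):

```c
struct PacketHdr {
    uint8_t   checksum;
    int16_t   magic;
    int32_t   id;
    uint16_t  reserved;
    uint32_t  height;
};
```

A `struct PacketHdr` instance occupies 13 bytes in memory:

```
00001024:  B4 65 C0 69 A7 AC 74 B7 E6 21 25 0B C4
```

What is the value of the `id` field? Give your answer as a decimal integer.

`id` follows `checksum` (1 B), `magic` (2 B), so it starts at offset 1 + 2 = 3 and occupies 4 bytes.
Bytes at offsets 3..6: 69 A7 AC 74.
In little-endian order the low byte comes first in memory.
Reassemble most-significant byte first: 74 AC A7 69 → 0x74ACA769.
0x74ACA769 = 1957472105.

1957472105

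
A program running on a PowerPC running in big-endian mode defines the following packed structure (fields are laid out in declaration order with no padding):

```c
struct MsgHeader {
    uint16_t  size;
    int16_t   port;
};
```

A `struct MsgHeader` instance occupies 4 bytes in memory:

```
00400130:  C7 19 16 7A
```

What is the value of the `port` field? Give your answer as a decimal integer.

`port` follows `size` (2 bytes), so it starts at byte offset 2 and occupies 2 bytes.
Bytes at offsets 2..3: 16 7A.
In big-endian order the high byte comes first in memory.
The bytes are already most-significant first: 0x167A.
0x167A = 5754.

5754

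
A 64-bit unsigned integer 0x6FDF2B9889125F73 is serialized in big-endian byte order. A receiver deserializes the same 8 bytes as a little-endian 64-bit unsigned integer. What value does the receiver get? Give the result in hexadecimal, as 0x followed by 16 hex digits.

0x735F1289982BDF6F

Stored big-endian, the bytes at ascending addresses are 6F DF 2B 98 89 12 5F 73.
Read back as little-endian, the first byte is least significant, giving 0x735F1289982BDF6F.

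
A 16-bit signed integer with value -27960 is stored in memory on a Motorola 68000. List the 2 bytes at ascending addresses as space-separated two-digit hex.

92 C8

Two's complement of -27960 in 16 bits: 27960 = 0x6D38; invert → 0x92C7; add 1 → 0x92C8.
Split into bytes (most-significant first): 92 C8.
Big-endian stores the most-significant byte at the lowest address.
So the memory order matches the most-significant-first order: 92 C8.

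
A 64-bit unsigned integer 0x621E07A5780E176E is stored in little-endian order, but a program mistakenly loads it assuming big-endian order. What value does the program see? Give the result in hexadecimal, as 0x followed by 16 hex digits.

Stored little-endian, the bytes at ascending addresses are 6E 17 0E 78 A5 07 1E 62.
Read back as big-endian, the last byte is least significant, giving 0x6E170E78A5071E62.

0x6E170E78A5071E62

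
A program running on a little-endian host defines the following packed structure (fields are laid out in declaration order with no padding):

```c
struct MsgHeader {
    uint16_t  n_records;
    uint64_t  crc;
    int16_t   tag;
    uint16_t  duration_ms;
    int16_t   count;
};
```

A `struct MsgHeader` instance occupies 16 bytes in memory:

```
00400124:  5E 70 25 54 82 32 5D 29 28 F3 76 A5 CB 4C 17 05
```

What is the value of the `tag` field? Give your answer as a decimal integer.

-23178

`tag` follows `n_records` (2 B), `crc` (8 B), so it starts at offset 2 + 8 = 10 and occupies 2 bytes.
Bytes at offsets 10..11: 76 A5.
Little-endian stores the least-significant byte at the lowest address.
Reassemble most-significant byte first: A5 76 → 0xA576.
Top bit is set, so as a signed 16-bit value this is 0xA576 − 2^16 = -23178.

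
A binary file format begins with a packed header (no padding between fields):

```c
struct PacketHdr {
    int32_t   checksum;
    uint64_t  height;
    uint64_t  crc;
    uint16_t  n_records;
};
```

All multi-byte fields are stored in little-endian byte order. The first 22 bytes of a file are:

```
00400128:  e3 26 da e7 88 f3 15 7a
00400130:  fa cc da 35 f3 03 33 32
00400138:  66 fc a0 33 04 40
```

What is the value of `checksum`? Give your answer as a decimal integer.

-405133597

`checksum` is the first field, at byte offset 0, occupying 4 bytes.
Bytes at offsets 0..3: E3 26 DA E7.
In little-endian order the low byte comes first in memory.
Reassemble most-significant byte first: E7 DA 26 E3 → 0xE7DA26E3.
Top bit is set, so as a signed 32-bit value this is 0xE7DA26E3 − 2^32 = -405133597.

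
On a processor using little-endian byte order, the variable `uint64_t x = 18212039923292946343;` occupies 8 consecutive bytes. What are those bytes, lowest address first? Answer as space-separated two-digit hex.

18212039923292946343 in hexadecimal, padded to 64 bits, is 0xFCBE29D1971BBFA7.
Split into bytes (most-significant first): FC BE 29 D1 97 1B BF A7.
Little-endian stores the least-significant byte at the lowest address.
So at ascending addresses the bytes are A7 BF 1B 97 D1 29 BE FC.

A7 BF 1B 97 D1 29 BE FC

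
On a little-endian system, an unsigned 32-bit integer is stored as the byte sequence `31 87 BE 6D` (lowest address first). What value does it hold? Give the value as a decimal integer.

In little-endian order the low byte comes first in memory.
Reassemble most-significant byte first: 6D BE 87 31 → 0x6DBE8731.
0x6DBE8731 = 1841202993.

1841202993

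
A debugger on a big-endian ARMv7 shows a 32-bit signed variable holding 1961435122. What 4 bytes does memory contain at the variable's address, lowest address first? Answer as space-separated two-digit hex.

74 E9 1F F2

1961435122 in hexadecimal, padded to 32 bits, is 0x74E91FF2.
Split into bytes (most-significant first): 74 E9 1F F2.
In big-endian order the high byte comes first in memory.
So the memory order matches the most-significant-first order: 74 E9 1F F2.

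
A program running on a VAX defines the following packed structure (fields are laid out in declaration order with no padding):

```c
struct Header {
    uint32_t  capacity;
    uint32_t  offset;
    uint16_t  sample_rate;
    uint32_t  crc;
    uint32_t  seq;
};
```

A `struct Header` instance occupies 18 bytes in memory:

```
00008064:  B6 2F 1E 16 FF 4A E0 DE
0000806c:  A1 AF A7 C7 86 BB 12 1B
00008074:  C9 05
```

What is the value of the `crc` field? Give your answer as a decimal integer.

3146172327

`crc` follows `capacity` (4 B), `offset` (4 B), `sample_rate` (2 B), so it starts at offset 4 + 4 + 2 = 10 and occupies 4 bytes.
Bytes at offsets 10..13: A7 C7 86 BB.
Little-endian stores the least-significant byte at the lowest address.
Reassemble most-significant byte first: BB 86 C7 A7 → 0xBB86C7A7.
0xBB86C7A7 = 3146172327.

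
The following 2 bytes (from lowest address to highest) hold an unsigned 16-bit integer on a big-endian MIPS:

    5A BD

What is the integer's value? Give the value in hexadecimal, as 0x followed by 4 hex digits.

Big-endian: lowest address holds the most-significant byte.
The bytes are already most-significant first: 0x5ABD.

0x5ABD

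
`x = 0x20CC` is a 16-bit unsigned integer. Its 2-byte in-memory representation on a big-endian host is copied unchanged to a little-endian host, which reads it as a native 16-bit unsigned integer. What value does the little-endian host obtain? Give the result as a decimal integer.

Stored big-endian, the bytes at ascending addresses are 20 CC.
Read back as little-endian, the first byte is least significant, giving 0xCC20.
0xCC20 = 52256.

52256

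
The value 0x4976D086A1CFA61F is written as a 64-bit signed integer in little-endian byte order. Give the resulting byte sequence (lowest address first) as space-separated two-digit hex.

Split into bytes (most-significant first): 49 76 D0 86 A1 CF A6 1F.
Little-endian: lowest address holds the least-significant byte.
So at ascending addresses the bytes are 1F A6 CF A1 86 D0 76 49.

1F A6 CF A1 86 D0 76 49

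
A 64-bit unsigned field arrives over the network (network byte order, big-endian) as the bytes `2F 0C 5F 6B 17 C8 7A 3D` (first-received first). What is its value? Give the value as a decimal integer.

3390189533068294717

Big-endian stores the most-significant byte at the lowest address.
The bytes are already most-significant first: 0x2F0C5F6B17C87A3D.
0x2F0C5F6B17C87A3D = 3390189533068294717.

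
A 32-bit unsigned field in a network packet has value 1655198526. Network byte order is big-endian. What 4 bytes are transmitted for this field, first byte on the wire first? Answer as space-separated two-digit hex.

62 A8 53 3E

1655198526 in hexadecimal, padded to 32 bits, is 0x62A8533E.
Split into bytes (most-significant first): 62 A8 53 3E.
Big-endian: lowest address holds the most-significant byte.
So the memory order matches the most-significant-first order: 62 A8 53 3E.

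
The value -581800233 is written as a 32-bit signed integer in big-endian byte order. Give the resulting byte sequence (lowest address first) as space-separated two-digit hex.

Two's complement of -581800233 in 32 bits: 581800233 = 0x22AD9129; invert → 0xDD526ED6; add 1 → 0xDD526ED7.
Split into bytes (most-significant first): DD 52 6E D7.
In big-endian order the high byte comes first in memory.
So the memory order matches the most-significant-first order: DD 52 6E D7.

DD 52 6E D7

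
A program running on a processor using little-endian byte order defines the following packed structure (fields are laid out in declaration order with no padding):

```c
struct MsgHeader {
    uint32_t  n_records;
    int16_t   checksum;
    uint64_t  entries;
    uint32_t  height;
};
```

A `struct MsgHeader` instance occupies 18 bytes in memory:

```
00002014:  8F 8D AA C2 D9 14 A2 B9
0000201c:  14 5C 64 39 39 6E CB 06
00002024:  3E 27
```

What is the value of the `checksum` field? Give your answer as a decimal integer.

`checksum` follows `n_records` (4 bytes), so it starts at byte offset 4 and occupies 2 bytes.
Bytes at offsets 4..5: D9 14.
Little-endian: lowest address holds the least-significant byte.
Reassemble most-significant byte first: 14 D9 → 0x14D9.
0x14D9 = 5337.

5337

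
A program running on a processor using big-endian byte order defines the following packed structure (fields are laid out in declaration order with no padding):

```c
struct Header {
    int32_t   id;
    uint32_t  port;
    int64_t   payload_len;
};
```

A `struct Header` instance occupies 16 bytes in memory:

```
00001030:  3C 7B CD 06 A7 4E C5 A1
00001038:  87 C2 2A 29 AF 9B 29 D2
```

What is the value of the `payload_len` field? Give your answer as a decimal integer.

`payload_len` follows `id` (4 B), `port` (4 B), so it starts at offset 4 + 4 = 8 and occupies 8 bytes.
Bytes at offsets 8..15: 87 C2 2A 29 AF 9B 29 D2.
Big-endian stores the most-significant byte at the lowest address.
The bytes are already most-significant first: 0x87C22A29AF9B29D2.
Top bit is set, so as a signed 64-bit value this is 0x87C22A29AF9B29D2 − 2^64 = -8664316374579205678.

-8664316374579205678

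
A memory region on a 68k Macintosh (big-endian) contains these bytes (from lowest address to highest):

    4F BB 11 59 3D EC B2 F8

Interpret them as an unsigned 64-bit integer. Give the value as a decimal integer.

5745204824629883640

Big-endian: lowest address holds the most-significant byte.
The bytes are already most-significant first: 0x4FBB11593DECB2F8.
0x4FBB11593DECB2F8 = 5745204824629883640.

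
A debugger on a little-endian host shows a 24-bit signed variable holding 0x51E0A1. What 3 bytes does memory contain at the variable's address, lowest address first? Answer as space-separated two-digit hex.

A1 E0 51

Split into bytes (most-significant first): 51 E0 A1.
In little-endian order the low byte comes first in memory.
So at ascending addresses the bytes are A1 E0 51.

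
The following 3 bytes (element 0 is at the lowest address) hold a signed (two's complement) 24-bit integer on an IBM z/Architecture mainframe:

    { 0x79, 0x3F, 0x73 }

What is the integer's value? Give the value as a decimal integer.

Big-endian: lowest address holds the most-significant byte.
The bytes are already most-significant first: 0x793F73.
0x793F73 = 7946099.

7946099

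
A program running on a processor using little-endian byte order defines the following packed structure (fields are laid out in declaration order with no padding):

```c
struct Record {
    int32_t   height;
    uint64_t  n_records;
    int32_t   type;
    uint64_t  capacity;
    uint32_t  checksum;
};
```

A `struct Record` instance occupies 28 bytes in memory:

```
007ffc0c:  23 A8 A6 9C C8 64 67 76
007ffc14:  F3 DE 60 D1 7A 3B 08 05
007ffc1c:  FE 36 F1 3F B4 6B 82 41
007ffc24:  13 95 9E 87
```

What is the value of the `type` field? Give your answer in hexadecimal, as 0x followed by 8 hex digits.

0x05083B7A

`type` follows `height` (4 B), `n_records` (8 B), so it starts at offset 4 + 8 = 12 and occupies 4 bytes.
Bytes at offsets 12..15: 7A 3B 08 05.
Little-endian: lowest address holds the least-significant byte.
Reassemble most-significant byte first: 05 08 3B 7A → 0x05083B7A.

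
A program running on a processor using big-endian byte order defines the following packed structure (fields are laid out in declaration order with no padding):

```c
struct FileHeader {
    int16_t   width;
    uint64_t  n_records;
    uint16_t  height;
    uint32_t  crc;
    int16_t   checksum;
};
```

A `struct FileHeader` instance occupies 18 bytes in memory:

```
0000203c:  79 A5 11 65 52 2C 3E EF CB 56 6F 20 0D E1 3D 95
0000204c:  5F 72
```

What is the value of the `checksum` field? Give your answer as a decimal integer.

24434

`checksum` follows `width` (2 B), `n_records` (8 B), `height` (2 B), `crc` (4 B), so it starts at offset 2 + 8 + 2 + 4 = 16 and occupies 2 bytes.
Bytes at offsets 16..17: 5F 72.
Big-endian: lowest address holds the most-significant byte.
The bytes are already most-significant first: 0x5F72.
0x5F72 = 24434.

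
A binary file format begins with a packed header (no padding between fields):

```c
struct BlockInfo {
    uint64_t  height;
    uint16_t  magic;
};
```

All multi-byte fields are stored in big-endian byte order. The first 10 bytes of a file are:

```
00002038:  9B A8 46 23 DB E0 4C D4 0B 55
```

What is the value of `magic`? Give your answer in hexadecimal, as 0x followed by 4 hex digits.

`magic` follows `height` (8 bytes), so it starts at byte offset 8 and occupies 2 bytes.
Bytes at offsets 8..9: 0B 55.
Big-endian: lowest address holds the most-significant byte.
The bytes are already most-significant first: 0x0B55.

0x0B55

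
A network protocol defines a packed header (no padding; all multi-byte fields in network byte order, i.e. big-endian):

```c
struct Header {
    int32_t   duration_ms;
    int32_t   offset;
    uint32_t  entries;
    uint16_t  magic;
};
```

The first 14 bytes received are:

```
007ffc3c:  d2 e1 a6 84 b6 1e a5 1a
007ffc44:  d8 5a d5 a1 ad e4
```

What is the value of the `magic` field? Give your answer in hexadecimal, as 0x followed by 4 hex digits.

0xADE4

`magic` follows `duration_ms` (4 B), `offset` (4 B), `entries` (4 B), so it starts at offset 4 + 4 + 4 = 12 and occupies 2 bytes.
Bytes at offsets 12..13: AD E4.
Big-endian: lowest address holds the most-significant byte.
The bytes are already most-significant first: 0xADE4.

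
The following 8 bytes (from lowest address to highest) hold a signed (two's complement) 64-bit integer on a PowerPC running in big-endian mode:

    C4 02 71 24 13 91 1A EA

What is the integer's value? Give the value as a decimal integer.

-4322768292561216790

Big-endian stores the most-significant byte at the lowest address.
The bytes are already most-significant first: 0xC402712413911AEA.
Top bit is set, so as a signed 64-bit value this is 0xC402712413911AEA − 2^64 = -4322768292561216790.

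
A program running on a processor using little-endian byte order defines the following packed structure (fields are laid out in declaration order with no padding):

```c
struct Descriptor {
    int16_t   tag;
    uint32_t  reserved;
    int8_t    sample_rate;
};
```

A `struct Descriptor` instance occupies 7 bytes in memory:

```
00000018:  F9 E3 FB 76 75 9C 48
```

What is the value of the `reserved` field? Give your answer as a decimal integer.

`reserved` follows `tag` (2 bytes), so it starts at byte offset 2 and occupies 4 bytes.
Bytes at offsets 2..5: FB 76 75 9C.
Little-endian stores the least-significant byte at the lowest address.
Reassemble most-significant byte first: 9C 75 76 FB → 0x9C7576FB.
0x9C7576FB = 2624943867.

2624943867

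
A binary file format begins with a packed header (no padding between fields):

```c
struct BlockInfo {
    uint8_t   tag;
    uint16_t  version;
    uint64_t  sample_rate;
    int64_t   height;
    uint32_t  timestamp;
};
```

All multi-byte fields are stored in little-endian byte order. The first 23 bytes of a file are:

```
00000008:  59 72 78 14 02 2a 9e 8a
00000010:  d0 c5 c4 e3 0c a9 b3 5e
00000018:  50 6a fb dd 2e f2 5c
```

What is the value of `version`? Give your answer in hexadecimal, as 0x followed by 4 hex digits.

`version` follows `tag` (1 byte), so it starts at byte offset 1 and occupies 2 bytes.
Bytes at offsets 1..2: 72 78.
In little-endian order the low byte comes first in memory.
Reassemble most-significant byte first: 78 72 → 0x7872.

0x7872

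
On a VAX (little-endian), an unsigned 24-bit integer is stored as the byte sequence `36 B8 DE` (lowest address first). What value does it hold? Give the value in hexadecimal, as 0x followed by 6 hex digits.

0xDEB836

In little-endian order the low byte comes first in memory.
Reassemble most-significant byte first: DE B8 36 → 0xDEB836.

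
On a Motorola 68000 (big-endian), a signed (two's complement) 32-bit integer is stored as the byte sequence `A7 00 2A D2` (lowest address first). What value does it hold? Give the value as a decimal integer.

Big-endian stores the most-significant byte at the lowest address.
The bytes are already most-significant first: 0xA7002AD2.
Top bit is set, so as a signed 32-bit value this is 0xA7002AD2 − 2^32 = -1493161262.

-1493161262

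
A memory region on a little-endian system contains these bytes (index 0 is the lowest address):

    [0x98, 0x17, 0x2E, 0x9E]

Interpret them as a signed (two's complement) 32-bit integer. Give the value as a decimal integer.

-1641146472

In little-endian order the low byte comes first in memory.
Reassemble most-significant byte first: 9E 2E 17 98 → 0x9E2E1798.
Top bit is set, so as a signed 32-bit value this is 0x9E2E1798 − 2^32 = -1641146472.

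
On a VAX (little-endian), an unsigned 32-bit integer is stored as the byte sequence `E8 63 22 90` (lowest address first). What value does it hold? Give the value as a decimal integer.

Little-endian: lowest address holds the least-significant byte.
Reassemble most-significant byte first: 90 22 63 E8 → 0x902263E8.
0x902263E8 = 2418172904.

2418172904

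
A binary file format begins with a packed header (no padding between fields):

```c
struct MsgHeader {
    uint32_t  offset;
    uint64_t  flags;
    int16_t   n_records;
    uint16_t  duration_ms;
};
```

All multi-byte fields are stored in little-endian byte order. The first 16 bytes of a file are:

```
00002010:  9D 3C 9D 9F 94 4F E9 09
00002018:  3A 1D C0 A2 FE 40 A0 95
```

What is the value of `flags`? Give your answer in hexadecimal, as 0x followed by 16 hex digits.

0xA2C01D3A09E94F94

`flags` follows `offset` (4 bytes), so it starts at byte offset 4 and occupies 8 bytes.
Bytes at offsets 4..11: 94 4F E9 09 3A 1D C0 A2.
In little-endian order the low byte comes first in memory.
Reassemble most-significant byte first: A2 C0 1D 3A 09 E9 4F 94 → 0xA2C01D3A09E94F94.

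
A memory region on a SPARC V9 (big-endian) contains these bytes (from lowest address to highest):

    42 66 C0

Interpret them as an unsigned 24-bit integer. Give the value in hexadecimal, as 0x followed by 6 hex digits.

Big-endian: lowest address holds the most-significant byte.
The bytes are already most-significant first: 0x4266C0.

0x4266C0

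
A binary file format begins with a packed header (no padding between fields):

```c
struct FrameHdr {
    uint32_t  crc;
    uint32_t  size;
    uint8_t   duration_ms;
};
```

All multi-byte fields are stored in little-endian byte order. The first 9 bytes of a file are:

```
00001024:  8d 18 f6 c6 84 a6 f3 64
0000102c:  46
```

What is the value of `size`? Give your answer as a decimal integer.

`size` follows `crc` (4 bytes), so it starts at byte offset 4 and occupies 4 bytes.
Bytes at offsets 4..7: 84 A6 F3 64.
Little-endian: lowest address holds the least-significant byte.
Reassemble most-significant byte first: 64 F3 A6 84 → 0x64F3A684.
0x64F3A684 = 1693689476.

1693689476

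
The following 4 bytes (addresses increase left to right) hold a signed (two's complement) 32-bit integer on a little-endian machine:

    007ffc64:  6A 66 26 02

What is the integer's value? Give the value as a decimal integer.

36071018

Little-endian: lowest address holds the least-significant byte.
Reassemble most-significant byte first: 02 26 66 6A → 0x0226666A.
0x0226666A = 36071018.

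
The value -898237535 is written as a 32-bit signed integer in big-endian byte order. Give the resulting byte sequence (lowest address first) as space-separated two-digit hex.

Two's complement of -898237535 in 32 bits: 898237535 = 0x358A045F; invert → 0xCA75FBA0; add 1 → 0xCA75FBA1.
Split into bytes (most-significant first): CA 75 FB A1.
Big-endian: lowest address holds the most-significant byte.
So the memory order matches the most-significant-first order: CA 75 FB A1.

CA 75 FB A1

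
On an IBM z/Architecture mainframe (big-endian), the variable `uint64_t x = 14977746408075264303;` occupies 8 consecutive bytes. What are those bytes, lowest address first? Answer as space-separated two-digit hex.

CF DB A5 00 AD 35 81 2F

14977746408075264303 in hexadecimal, padded to 64 bits, is 0xCFDBA500AD35812F.
Split into bytes (most-significant first): CF DB A5 00 AD 35 81 2F.
Big-endian: lowest address holds the most-significant byte.
So the memory order matches the most-significant-first order: CF DB A5 00 AD 35 81 2F.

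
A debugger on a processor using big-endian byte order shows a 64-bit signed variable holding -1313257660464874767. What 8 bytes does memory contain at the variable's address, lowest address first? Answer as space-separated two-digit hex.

ED C6 5F 1D A1 6E 3A F1

Two's complement of -1313257660464874767 in 64 bits: 1313257660464874767 = 0x1239A0E25E91C50F; invert → 0xEDC65F1DA16E3AF0; add 1 → 0xEDC65F1DA16E3AF1.
Split into bytes (most-significant first): ED C6 5F 1D A1 6E 3A F1.
In big-endian order the high byte comes first in memory.
So the memory order matches the most-significant-first order: ED C6 5F 1D A1 6E 3A F1.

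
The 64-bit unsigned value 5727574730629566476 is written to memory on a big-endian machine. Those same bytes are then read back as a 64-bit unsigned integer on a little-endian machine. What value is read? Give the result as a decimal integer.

923428258835233871

5727574730629566476 in 64-bit hexadecimal is 0x4F7C6EDF1BADD00C.
Stored big-endian, the bytes at ascending addresses are 4F 7C 6E DF 1B AD D0 0C.
Read back as little-endian, the first byte is least significant, giving 0x0CD0AD1BDF6E7C4F.
0x0CD0AD1BDF6E7C4F = 923428258835233871.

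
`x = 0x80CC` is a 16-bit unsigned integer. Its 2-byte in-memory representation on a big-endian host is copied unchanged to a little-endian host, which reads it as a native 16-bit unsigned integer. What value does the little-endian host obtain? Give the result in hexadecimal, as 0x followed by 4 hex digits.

0xCC80

Stored big-endian, the bytes at ascending addresses are 80 CC.
Read back as little-endian, the first byte is least significant, giving 0xCC80.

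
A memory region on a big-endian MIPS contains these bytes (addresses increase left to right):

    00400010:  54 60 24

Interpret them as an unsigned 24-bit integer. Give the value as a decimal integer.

Big-endian: lowest address holds the most-significant byte.
The bytes are already most-significant first: 0x546024.
0x546024 = 5529636.

5529636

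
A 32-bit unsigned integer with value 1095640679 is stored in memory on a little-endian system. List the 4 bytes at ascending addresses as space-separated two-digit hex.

1095640679 in hexadecimal, padded to 32 bits, is 0x414E2667.
Split into bytes (most-significant first): 41 4E 26 67.
Little-endian stores the least-significant byte at the lowest address.
So at ascending addresses the bytes are 67 26 4E 41.

67 26 4E 41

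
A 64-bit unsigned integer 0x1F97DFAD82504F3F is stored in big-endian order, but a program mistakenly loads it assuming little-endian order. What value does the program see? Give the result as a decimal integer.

4561953469742683935

Stored big-endian, the bytes at ascending addresses are 1F 97 DF AD 82 50 4F 3F.
Read back as little-endian, the first byte is least significant, giving 0x3F4F5082ADDF971F.
0x3F4F5082ADDF971F = 4561953469742683935.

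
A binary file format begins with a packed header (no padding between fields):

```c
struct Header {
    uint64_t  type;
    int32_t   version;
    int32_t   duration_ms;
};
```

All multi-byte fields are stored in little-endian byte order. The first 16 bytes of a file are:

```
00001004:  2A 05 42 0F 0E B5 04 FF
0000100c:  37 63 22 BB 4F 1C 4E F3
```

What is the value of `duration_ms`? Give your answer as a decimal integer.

-212984753

`duration_ms` follows `type` (8 B), `version` (4 B), so it starts at offset 8 + 4 = 12 and occupies 4 bytes.
Bytes at offsets 12..15: 4F 1C 4E F3.
In little-endian order the low byte comes first in memory.
Reassemble most-significant byte first: F3 4E 1C 4F → 0xF34E1C4F.
Top bit is set, so as a signed 32-bit value this is 0xF34E1C4F − 2^32 = -212984753.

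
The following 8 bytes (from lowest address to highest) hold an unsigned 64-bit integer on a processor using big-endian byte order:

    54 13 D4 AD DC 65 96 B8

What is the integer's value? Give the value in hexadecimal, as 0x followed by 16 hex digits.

0x5413D4ADDC6596B8

Big-endian: lowest address holds the most-significant byte.
The bytes are already most-significant first: 0x5413D4ADDC6596B8.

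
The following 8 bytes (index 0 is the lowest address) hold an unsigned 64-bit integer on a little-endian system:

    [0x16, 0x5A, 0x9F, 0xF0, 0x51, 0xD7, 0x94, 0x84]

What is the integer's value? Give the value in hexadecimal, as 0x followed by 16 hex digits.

0x8494D751F09F5A16

In little-endian order the low byte comes first in memory.
Reassemble most-significant byte first: 84 94 D7 51 F0 9F 5A 16 → 0x8494D751F09F5A16.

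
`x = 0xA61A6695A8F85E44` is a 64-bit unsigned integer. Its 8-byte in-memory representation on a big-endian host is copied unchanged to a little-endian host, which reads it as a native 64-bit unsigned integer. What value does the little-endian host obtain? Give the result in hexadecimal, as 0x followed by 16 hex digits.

0x445EF8A895661AA6

Stored big-endian, the bytes at ascending addresses are A6 1A 66 95 A8 F8 5E 44.
Read back as little-endian, the first byte is least significant, giving 0x445EF8A895661AA6.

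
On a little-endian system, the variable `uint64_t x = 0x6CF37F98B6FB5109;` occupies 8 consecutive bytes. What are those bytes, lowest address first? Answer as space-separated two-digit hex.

Split into bytes (most-significant first): 6C F3 7F 98 B6 FB 51 09.
Little-endian stores the least-significant byte at the lowest address.
So at ascending addresses the bytes are 09 51 FB B6 98 7F F3 6C.

09 51 FB B6 98 7F F3 6C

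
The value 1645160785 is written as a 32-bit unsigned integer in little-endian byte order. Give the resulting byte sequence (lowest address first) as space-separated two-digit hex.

1645160785 in hexadecimal, padded to 32 bits, is 0x620F2951.
Split into bytes (most-significant first): 62 0F 29 51.
In little-endian order the low byte comes first in memory.
So at ascending addresses the bytes are 51 29 0F 62.

51 29 0F 62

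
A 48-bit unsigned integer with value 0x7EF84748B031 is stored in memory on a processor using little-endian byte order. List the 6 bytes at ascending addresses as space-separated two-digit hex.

Split into bytes (most-significant first): 7E F8 47 48 B0 31.
Little-endian: lowest address holds the least-significant byte.
So at ascending addresses the bytes are 31 B0 48 47 F8 7E.

31 B0 48 47 F8 7E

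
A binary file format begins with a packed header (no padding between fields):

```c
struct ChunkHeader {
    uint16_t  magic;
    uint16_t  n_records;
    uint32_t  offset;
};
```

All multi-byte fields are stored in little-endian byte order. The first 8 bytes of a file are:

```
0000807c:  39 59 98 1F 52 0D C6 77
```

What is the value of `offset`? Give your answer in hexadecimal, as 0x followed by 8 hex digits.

0x77C60D52

`offset` follows `magic` (2 B), `n_records` (2 B), so it starts at offset 2 + 2 = 4 and occupies 4 bytes.
Bytes at offsets 4..7: 52 0D C6 77.
Little-endian: lowest address holds the least-significant byte.
Reassemble most-significant byte first: 77 C6 0D 52 → 0x77C60D52.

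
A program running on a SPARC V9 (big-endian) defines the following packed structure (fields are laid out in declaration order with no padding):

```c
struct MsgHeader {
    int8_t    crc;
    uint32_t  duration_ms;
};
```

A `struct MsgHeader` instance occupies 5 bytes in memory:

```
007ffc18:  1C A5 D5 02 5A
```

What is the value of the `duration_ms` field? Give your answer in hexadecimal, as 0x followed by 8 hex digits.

`duration_ms` follows `crc` (1 byte), so it starts at byte offset 1 and occupies 4 bytes.
Bytes at offsets 1..4: A5 D5 02 5A.
Big-endian: lowest address holds the most-significant byte.
The bytes are already most-significant first: 0xA5D5025A.

0xA5D5025A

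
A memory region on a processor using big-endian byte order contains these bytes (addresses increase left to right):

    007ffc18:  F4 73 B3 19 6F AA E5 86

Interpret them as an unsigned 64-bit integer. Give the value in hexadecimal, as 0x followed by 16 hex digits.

In big-endian order the high byte comes first in memory.
The bytes are already most-significant first: 0xF473B3196FAAE586.

0xF473B3196FAAE586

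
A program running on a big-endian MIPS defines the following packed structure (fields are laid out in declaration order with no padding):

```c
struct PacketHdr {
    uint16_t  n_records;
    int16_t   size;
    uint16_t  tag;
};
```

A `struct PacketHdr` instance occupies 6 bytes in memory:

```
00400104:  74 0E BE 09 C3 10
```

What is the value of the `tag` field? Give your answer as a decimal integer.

49936

`tag` follows `n_records` (2 B), `size` (2 B), so it starts at offset 2 + 2 = 4 and occupies 2 bytes.
Bytes at offsets 4..5: C3 10.
Big-endian: lowest address holds the most-significant byte.
The bytes are already most-significant first: 0xC310.
0xC310 = 49936.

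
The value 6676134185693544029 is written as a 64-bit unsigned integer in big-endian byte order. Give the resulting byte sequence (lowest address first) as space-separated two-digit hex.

5C A6 64 AB 93 1A FE 5D

6676134185693544029 in hexadecimal, padded to 64 bits, is 0x5CA664AB931AFE5D.
Split into bytes (most-significant first): 5C A6 64 AB 93 1A FE 5D.
In big-endian order the high byte comes first in memory.
So the memory order matches the most-significant-first order: 5C A6 64 AB 93 1A FE 5D.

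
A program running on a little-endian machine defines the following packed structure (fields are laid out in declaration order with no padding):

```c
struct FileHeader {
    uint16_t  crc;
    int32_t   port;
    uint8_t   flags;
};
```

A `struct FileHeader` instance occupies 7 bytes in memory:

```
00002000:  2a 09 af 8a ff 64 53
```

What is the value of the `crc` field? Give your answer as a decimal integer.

`crc` is the first field, at byte offset 0, occupying 2 bytes.
Bytes at offsets 0..1: 2A 09.
Little-endian: lowest address holds the least-significant byte.
Reassemble most-significant byte first: 09 2A → 0x092A.
0x092A = 2346.

2346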